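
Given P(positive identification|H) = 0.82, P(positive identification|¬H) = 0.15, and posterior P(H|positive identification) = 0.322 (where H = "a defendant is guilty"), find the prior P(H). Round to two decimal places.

In odds form, posterior odds = prior odds × likelihood ratio, so prior odds = posterior odds ÷ LR.
Posterior odds = 0.322/(1−0.322) = 0.4749. LR = 0.82/0.15 = 5.4667.
Prior odds = 0.4749/5.4667 = 0.0869, so P(H) = 0.0869/(1+0.0869) ≈ 0.08.

P(H) = 0.08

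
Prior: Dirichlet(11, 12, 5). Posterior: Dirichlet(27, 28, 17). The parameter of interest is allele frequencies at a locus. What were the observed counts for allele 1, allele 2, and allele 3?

For a Dirichlet(α) prior with multinomial counts c, the posterior is Dirichlet(α + c) componentwise.
Counts are posterior − prior componentwise: 27−11=16, 28−12=16, 17−5=12.

counts (16, 16, 12)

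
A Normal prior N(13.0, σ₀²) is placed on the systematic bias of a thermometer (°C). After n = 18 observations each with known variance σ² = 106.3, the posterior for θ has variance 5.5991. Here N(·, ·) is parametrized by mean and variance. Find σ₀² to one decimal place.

For the Normal–Normal model with known σ², precisions add: τ_n = τ₀ + n/σ².
So 1/σ₀² = 1/5.5991 − 18/106.3 = 0.178600 − 0.169332 = 0.009268.
Hence σ₀² = 1/0.009268 ≈ 107.9.

σ₀² = 107.9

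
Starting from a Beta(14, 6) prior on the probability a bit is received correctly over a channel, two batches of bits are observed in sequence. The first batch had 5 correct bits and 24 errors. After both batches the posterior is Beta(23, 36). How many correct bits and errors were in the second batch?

4 correct bits and 6 errors

Sequential conjugate updates are equivalent to a single update on the pooled data, so total successes = posterior α − prior α and total failures = posterior β − prior β.
Total across both batches: 23−14=9 correct bits, 36−6=30 errors.
Subtract the first batch: 9−5=4 correct bits and 30−24=6 errors.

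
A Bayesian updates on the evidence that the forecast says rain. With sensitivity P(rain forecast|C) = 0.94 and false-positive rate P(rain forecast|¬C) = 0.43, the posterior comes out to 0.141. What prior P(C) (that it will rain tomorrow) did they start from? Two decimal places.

P(C) = 0.07

Bayes' rule in odds form gives O(C|E) = O(C)·[P(E|C)/P(E|¬C)], hence O(C) = O(C|E)/LR.
Posterior odds = 0.141/(1−0.141) = 0.1641. LR = 0.94/0.43 = 2.1860.
Prior odds = 0.1641/2.1860 = 0.0751, so P(C) = 0.0751/(1+0.0751) ≈ 0.07.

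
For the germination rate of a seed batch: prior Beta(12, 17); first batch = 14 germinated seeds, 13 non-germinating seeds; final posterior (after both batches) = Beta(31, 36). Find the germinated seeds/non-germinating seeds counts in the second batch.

5 germinated seeds and 6 non-germinating seeds

Because Beta–binomial updating is additive in the counts, the combined data contributed (α_post−α_prior, β_post−β_prior) successes and failures.
Total across both batches: 31−12=19 germinated seeds, 36−17=19 non-germinating seeds.
Subtract the first batch: 19−14=5 germinated seeds and 19−13=6 non-germinating seeds.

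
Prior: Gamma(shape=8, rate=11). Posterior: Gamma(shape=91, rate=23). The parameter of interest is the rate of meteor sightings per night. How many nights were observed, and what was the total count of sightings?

n = 12 nights with total 83 sightings

Gamma–Poisson conjugacy: posterior shape = α + Σxᵢ, posterior rate = β + n.
Matching: Σxᵢ = 91 − 8 = 83 and n = 23 − 11 = 12.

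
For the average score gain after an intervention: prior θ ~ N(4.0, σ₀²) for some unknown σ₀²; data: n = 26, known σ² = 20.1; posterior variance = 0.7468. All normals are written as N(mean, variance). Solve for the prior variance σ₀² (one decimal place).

σ₀² = 22.0

For the Normal–Normal model with known σ², precisions add: τ_n = τ₀ + n/σ².
So 1/σ₀² = 1/0.7468 − 26/20.1 = 1.339047 − 1.293532 = 0.045515.
Hence σ₀² = 1/0.045515 ≈ 22.0.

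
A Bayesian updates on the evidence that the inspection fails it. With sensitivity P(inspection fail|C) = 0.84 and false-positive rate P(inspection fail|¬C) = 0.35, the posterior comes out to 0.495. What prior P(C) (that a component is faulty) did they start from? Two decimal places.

P(C) = 0.29

In odds form, posterior odds = prior odds × likelihood ratio, so prior odds = posterior odds ÷ LR.
Posterior odds = 0.495/(1−0.495) = 0.9802. LR = 0.84/0.35 = 2.4000.
Prior odds = 0.9802/2.4000 = 0.4084, so P(C) = 0.4084/(1+0.4084) ≈ 0.29.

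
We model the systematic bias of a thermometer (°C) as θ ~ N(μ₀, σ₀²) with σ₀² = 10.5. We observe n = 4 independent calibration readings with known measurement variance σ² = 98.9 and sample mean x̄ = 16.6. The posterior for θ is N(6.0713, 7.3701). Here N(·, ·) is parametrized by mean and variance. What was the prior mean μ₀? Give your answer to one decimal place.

With known observation variance, the Normal–Normal posterior has precision τ_n = τ₀ + n/σ² and mean μ_n = (τ₀μ₀ + (n/σ²)x̄)/τ_n.
Here τ₀ = 1/10.5 = 0.095238 and τ_data = 4/98.9 = 0.040445, so τ_n = 0.135683.
Rearranging for μ₀: μ₀ = (μ_n·τ_n − τ_data·x̄)/τ₀ = (6.0713·0.135683 − 0.040445·16.6) / 0.095238 = 0.152385/0.095238 ≈ 1.6.

μ₀ = 1.6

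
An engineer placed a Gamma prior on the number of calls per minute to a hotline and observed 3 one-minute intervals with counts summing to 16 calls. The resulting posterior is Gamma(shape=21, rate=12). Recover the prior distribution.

Gamma(shape=5, rate=9)

Gamma–Poisson conjugacy: posterior shape = α + Σxᵢ, posterior rate = β + n.
So α = 21 − 16 = 5 and β = 12 − 3 = 9.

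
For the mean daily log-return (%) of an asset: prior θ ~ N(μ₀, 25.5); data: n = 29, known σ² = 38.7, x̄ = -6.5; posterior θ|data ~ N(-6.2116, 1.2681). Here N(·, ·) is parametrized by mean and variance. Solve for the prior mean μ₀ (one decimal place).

The posterior mean is a precision-weighted average: μ_n = (τ₀μ₀ + τ_data·x̄)/(τ₀+τ_data), with τ₀=1/σ₀² and τ_data=n/σ².
Here τ₀ = 1/25.5 = 0.039216 and τ_data = 29/38.7 = 0.749354, so τ_n = 0.788570.
Rearranging for μ₀: μ₀ = (μ_n·τ_n − τ_data·x̄)/τ₀ = (-6.2116·0.788570 − 0.749354·-6.5) / 0.039216 = -0.027480/0.039216 ≈ -0.7.

μ₀ = -0.7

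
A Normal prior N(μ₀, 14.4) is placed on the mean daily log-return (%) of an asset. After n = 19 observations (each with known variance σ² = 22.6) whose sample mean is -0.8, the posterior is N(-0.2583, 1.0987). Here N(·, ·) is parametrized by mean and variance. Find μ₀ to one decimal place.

μ₀ = 6.3

The posterior mean is a precision-weighted average: μ_n = (τ₀μ₀ + τ_data·x̄)/(τ₀+τ_data), with τ₀=1/σ₀² and τ_data=n/σ².
Here τ₀ = 1/14.4 = 0.069444 and τ_data = 19/22.6 = 0.840708, so τ_n = 0.910152.
Rearranging for μ₀: μ₀ = (μ_n·τ_n − τ_data·x̄)/τ₀ = (-0.2583·0.910152 − 0.840708·-0.8) / 0.069444 = 0.437474/0.069444 ≈ 6.3.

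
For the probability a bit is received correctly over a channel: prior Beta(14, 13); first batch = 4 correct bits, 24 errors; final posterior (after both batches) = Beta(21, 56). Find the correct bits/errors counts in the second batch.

Sequential conjugate updates are equivalent to a single update on the pooled data, so total successes = posterior α − prior α and total failures = posterior β − prior β.
Total across both batches: 21−14=7 correct bits, 56−13=43 errors.
Subtract the first batch: 7−4=3 correct bits and 43−24=19 errors.

3 correct bits and 19 errors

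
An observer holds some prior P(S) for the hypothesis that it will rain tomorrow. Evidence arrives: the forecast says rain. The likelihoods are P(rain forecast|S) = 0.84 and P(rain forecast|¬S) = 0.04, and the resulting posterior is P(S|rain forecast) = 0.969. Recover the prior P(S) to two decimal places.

In odds form, posterior odds = prior odds × likelihood ratio, so prior odds = posterior odds ÷ LR.
Posterior odds = 0.969/(1−0.969) = 31.2581. LR = 0.84/0.04 = 21.0000.
Prior odds = 31.2581/21.0000 = 1.4885, so P(S) = 1.4885/(1+1.4885) ≈ 0.60.

P(S) = 0.60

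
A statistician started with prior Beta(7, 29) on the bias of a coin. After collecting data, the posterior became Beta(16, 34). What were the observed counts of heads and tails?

A Beta(a, b) prior with s successes and f failures in binomial data gives a Beta(a+s, b+f) posterior.
Match parameters: s=16−7=9, f=34−29=5.

9 heads and 5 tails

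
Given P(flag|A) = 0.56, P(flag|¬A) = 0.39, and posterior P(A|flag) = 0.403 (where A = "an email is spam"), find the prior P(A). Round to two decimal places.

P(A) = 0.32

In odds form, posterior odds = prior odds × likelihood ratio, so prior odds = posterior odds ÷ LR.
Posterior odds = 0.403/(1−0.403) = 0.6750. LR = 0.56/0.39 = 1.4359.
Prior odds = 0.6750/1.4359 = 0.4701, so P(A) = 0.4701/(1+0.4701) ≈ 0.32.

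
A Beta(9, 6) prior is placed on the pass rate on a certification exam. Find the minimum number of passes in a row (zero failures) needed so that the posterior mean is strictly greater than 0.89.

k = 40

After k passes and 0 failures the posterior is Beta(9+k, 6), with mean (9+k)/(9+6+k).
Set (9+k)/(15+k) > 0.89 and solve: k > (0.89·15 − 9)/(1 − 0.89) = 39.545.
The smallest integer exceeding 39.545 is 40, and checking k=40: (49)/(55) = 0.8909 > 0.89.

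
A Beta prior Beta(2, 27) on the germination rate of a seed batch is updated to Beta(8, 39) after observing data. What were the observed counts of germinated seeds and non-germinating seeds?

A Beta(α, β) prior with s successes and f failures in binomial data gives a Beta(α+s, β+f) posterior.
Match parameters: s=8−2=6, f=39−27=12.

6 germinated seeds and 12 non-germinating seeds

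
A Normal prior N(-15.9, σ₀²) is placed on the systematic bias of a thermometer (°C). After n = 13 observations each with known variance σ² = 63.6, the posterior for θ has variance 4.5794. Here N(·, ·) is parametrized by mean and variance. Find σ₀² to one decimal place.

Posterior precision equals prior precision plus data precision: 1/σ_n² = 1/σ₀² + n/σ².
So 1/σ₀² = 1/4.5794 − 13/63.6 = 0.218369 − 0.204403 = 0.013966.
Hence σ₀² = 1/0.013966 ≈ 71.6.

σ₀² = 71.6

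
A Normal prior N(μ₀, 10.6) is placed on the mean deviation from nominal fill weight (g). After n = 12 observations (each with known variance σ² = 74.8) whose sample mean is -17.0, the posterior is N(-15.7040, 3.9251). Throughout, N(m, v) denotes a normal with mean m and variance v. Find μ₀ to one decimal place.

μ₀ = -13.5

With known observation variance, the Normal–Normal posterior has precision τ_n = τ₀ + n/σ² and mean μ_n = (τ₀μ₀ + (n/σ²)x̄)/τ_n.
Here τ₀ = 1/10.6 = 0.094340 and τ_data = 12/74.8 = 0.160428, so τ_n = 0.254768.
Rearranging for μ₀: μ₀ = (μ_n·τ_n − τ_data·x̄)/τ₀ = (-15.7040·0.254768 − 0.160428·-17.0) / 0.094340 = -1.273601/0.094340 ≈ -13.5.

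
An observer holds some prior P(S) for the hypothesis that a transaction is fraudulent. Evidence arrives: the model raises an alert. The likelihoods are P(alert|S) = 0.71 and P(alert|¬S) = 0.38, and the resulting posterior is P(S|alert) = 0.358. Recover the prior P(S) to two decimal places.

Bayes' rule in odds form gives O(S|E) = O(S)·[P(E|S)/P(E|¬S)], hence O(S) = O(S|E)/LR.
Posterior odds = 0.358/(1−0.358) = 0.5576. LR = 0.71/0.38 = 1.8684.
Prior odds = 0.5576/1.8684 = 0.2984, so P(S) = 0.2984/(1+0.2984) ≈ 0.23.

P(S) = 0.23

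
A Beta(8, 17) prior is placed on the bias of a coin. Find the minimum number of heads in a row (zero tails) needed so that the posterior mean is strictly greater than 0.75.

After k heads and 0 tails the posterior is Beta(8+k, 17), with mean (8+k)/(8+17+k).
Set (8+k)/(25+k) > 0.75 and solve: k > (0.75·25 − 8)/(1 − 0.75) = 43.000.
The smallest integer exceeding 43.000 is 44.

k = 44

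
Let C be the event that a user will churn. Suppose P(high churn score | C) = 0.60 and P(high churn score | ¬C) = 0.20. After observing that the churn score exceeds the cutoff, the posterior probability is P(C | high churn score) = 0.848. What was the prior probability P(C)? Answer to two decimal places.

P(C) = 0.65

Bayes' rule in odds form gives O(C|E) = O(C)·[P(E|C)/P(E|¬C)], hence O(C) = O(C|E)/LR.
Posterior odds = 0.848/(1−0.848) = 5.5789. LR = 0.60/0.20 = 3.0000.
Prior odds = 5.5789/3.0000 = 1.8596, so P(C) = 1.8596/(1+1.8596) ≈ 0.65.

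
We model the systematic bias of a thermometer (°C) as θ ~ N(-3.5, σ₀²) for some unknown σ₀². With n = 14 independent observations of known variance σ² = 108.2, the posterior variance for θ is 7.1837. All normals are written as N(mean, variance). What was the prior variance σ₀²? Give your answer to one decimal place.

For the Normal–Normal model with known σ², precisions add: τ_n = τ₀ + n/σ².
So 1/σ₀² = 1/7.1837 − 14/108.2 = 0.139204 − 0.129390 = 0.009814.
Hence σ₀² = 1/0.009814 ≈ 101.9.

σ₀² = 101.9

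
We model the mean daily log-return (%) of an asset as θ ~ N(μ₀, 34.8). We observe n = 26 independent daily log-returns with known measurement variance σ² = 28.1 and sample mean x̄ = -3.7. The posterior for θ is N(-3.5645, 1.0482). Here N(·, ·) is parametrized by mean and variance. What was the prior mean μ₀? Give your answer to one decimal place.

With known observation variance, the Normal–Normal posterior has precision τ_n = τ₀ + n/σ² and mean μ_n = (τ₀μ₀ + (n/σ²)x̄)/τ_n.
Here τ₀ = 1/34.8 = 0.028736 and τ_data = 26/28.1 = 0.925267, so τ_n = 0.954003.
Rearranging for μ₀: μ₀ = (μ_n·τ_n − τ_data·x̄)/τ₀ = (-3.5645·0.954003 − 0.925267·-3.7) / 0.028736 = 0.022944/0.028736 ≈ 0.8.

μ₀ = 0.8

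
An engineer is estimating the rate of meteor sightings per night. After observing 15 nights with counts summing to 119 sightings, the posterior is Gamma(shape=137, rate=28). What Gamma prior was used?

A Gamma(α, β) prior (rate parametrization) on a Poisson rate with n observations summing to S gives posterior Gamma(α+S, β+n).
So α = 137 − 119 = 18 and β = 28 − 15 = 13.

Gamma(shape=18, rate=13)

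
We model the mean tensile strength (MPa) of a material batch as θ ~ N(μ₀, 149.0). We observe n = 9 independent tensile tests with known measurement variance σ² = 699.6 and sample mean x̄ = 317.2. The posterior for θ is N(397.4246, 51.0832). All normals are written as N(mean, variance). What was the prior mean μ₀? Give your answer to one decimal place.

μ₀ = 551.2

The posterior mean is a precision-weighted average: μ_n = (τ₀μ₀ + τ_data·x̄)/(τ₀+τ_data), with τ₀=1/σ₀² and τ_data=n/σ².
Here τ₀ = 1/149.0 = 0.006711 and τ_data = 9/699.6 = 0.012864, so τ_n = 0.019575.
Rearranging for μ₀: μ₀ = (μ_n·τ_n − τ_data·x̄)/τ₀ = (397.4246·0.019575 − 0.012864·317.2) / 0.006711 = 3.699126/0.006711 ≈ 551.2.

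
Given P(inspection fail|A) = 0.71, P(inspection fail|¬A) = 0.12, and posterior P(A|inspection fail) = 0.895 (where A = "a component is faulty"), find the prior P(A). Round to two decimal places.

P(A) = 0.59

Bayes' rule in odds form gives O(A|E) = O(A)·[P(E|A)/P(E|¬A)], hence O(A) = O(A|E)/LR.
Posterior odds = 0.895/(1−0.895) = 8.5238. LR = 0.71/0.12 = 5.9167.
Prior odds = 8.5238/5.9167 = 1.4406, so P(A) = 1.4406/(1+1.4406) ≈ 0.59.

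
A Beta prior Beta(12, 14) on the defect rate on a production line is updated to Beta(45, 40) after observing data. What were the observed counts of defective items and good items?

33 defective items and 26 good items

Under Beta–binomial conjugacy the posterior parameters are (a+s, b+f).
Match parameters: s=45−12=33, f=40−14=26.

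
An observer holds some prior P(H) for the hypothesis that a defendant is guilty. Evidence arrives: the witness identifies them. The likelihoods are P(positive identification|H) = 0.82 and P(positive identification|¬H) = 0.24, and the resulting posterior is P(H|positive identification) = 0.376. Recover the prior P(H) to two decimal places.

P(H) = 0.15

In odds form, posterior odds = prior odds × likelihood ratio, so prior odds = posterior odds ÷ LR.
Posterior odds = 0.376/(1−0.376) = 0.6026. LR = 0.82/0.24 = 3.4167.
Prior odds = 0.6026/3.4167 = 0.1764, so P(H) = 0.1764/(1+0.1764) ≈ 0.15.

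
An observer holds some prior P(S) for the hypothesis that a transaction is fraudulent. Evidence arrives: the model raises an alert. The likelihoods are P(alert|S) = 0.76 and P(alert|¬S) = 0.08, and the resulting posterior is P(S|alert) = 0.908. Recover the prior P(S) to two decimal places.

P(S) = 0.51

Bayes' rule in odds form gives O(S|E) = O(S)·[P(E|S)/P(E|¬S)], hence O(S) = O(S|E)/LR.
Posterior odds = 0.908/(1−0.908) = 9.8696. LR = 0.76/0.08 = 9.5000.
Prior odds = 9.8696/9.5000 = 1.0389, so P(S) = 1.0389/(1+1.0389) ≈ 0.51.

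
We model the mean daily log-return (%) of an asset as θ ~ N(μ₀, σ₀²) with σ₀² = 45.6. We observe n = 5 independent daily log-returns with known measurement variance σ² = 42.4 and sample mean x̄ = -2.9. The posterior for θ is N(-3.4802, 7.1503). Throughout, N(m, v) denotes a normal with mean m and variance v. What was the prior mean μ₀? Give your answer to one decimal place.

μ₀ = -6.6

With known observation variance, the Normal–Normal posterior has precision τ_n = τ₀ + n/σ² and mean μ_n = (τ₀μ₀ + (n/σ²)x̄)/τ_n.
Here τ₀ = 1/45.6 = 0.021930 and τ_data = 5/42.4 = 0.117925, so τ_n = 0.139855.
Rearranging for μ₀: μ₀ = (μ_n·τ_n − τ_data·x̄)/τ₀ = (-3.4802·0.139855 − 0.117925·-2.9) / 0.021930 = -0.144741/0.021930 ≈ -6.6.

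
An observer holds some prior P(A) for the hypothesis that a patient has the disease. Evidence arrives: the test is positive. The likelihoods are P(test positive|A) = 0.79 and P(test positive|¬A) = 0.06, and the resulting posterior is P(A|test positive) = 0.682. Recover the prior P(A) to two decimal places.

In odds form, posterior odds = prior odds × likelihood ratio, so prior odds = posterior odds ÷ LR.
Posterior odds = 0.682/(1−0.682) = 2.1447. LR = 0.79/0.06 = 13.1667.
Prior odds = 2.1447/13.1667 = 0.1629, so P(A) = 0.1629/(1+0.1629) ≈ 0.14.

P(A) = 0.14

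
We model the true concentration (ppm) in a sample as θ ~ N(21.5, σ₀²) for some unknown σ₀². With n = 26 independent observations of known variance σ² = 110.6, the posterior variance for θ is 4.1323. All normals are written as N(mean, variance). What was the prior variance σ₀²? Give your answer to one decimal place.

For the Normal–Normal model with known σ², precisions add: τ_n = τ₀ + n/σ².
So 1/σ₀² = 1/4.1323 − 26/110.6 = 0.241996 − 0.235081 = 0.006915.
Hence σ₀² = 1/0.006915 ≈ 144.6.

σ₀² = 144.6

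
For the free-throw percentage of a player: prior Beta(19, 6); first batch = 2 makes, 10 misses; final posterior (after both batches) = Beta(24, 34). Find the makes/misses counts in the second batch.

3 makes and 18 misses

Because Beta–binomial updating is additive in the counts, the combined data contributed (α_post−α_prior, β_post−β_prior) successes and failures.
Total across both batches: 24−19=5 makes, 34−6=28 misses.
Subtract the first batch: 5−2=3 makes and 28−10=18 misses.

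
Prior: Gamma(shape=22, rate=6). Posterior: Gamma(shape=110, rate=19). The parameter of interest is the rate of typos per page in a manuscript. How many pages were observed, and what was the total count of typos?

n = 13 pages with total 88 typos

A Gamma(α, β) prior (rate parametrization) on a Poisson rate with n observations summing to S gives posterior Gamma(α+S, β+n).
Matching: Σxᵢ = 110 − 22 = 88 and n = 19 − 6 = 13.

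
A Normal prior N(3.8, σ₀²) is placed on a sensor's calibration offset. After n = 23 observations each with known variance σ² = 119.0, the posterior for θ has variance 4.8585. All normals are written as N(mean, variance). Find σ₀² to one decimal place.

Posterior precision equals prior precision plus data precision: 1/σ_n² = 1/σ₀² + n/σ².
So 1/σ₀² = 1/4.8585 − 23/119.0 = 0.205825 − 0.193277 = 0.012548.
Hence σ₀² = 1/0.012548 ≈ 79.7.

σ₀² = 79.7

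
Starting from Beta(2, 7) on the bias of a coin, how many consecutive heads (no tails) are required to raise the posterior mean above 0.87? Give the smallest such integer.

After k heads and 0 tails the posterior is Beta(2+k, 7), with mean (2+k)/(2+7+k).
Set (2+k)/(9+k) > 0.87 and solve: k > (0.87·9 − 2)/(1 − 0.87) = 44.846.
The smallest integer exceeding 44.846 is 45, and checking k=45: (47)/(54) = 0.8704 > 0.87.

k = 45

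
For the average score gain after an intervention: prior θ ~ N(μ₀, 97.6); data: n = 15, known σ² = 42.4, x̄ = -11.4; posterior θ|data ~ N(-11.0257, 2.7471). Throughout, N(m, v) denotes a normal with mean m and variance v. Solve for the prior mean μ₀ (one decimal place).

With known observation variance, the Normal–Normal posterior has precision τ_n = τ₀ + n/σ² and mean μ_n = (τ₀μ₀ + (n/σ²)x̄)/τ_n.
Here τ₀ = 1/97.6 = 0.010246 and τ_data = 15/42.4 = 0.353774, so τ_n = 0.364020.
Rearranging for μ₀: μ₀ = (μ_n·τ_n − τ_data·x̄)/τ₀ = (-11.0257·0.364020 − 0.353774·-11.4) / 0.010246 = 0.019448/0.010246 ≈ 1.9.

μ₀ = 1.9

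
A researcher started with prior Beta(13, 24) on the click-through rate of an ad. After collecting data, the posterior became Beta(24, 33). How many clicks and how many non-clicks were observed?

11 clicks and 9 non-clicks

Beta is conjugate to the binomial likelihood: posterior = Beta(a+s, b+f).
Match parameters: s=24−13=11, f=33−24=9.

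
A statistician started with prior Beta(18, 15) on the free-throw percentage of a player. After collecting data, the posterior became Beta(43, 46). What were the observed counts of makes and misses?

Under Beta–binomial conjugacy the posterior parameters are (a+s, b+f).
So s = 43 − 18 = 25 and f = 46 − 15 = 31.

25 makes and 31 misses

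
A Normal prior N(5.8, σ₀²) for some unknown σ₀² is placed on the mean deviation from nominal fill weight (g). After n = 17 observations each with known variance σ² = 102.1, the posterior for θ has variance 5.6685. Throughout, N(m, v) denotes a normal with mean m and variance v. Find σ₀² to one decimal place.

For the Normal–Normal model with known σ², precisions add: τ_n = τ₀ + n/σ².
So 1/σ₀² = 1/5.6685 − 17/102.1 = 0.176414 − 0.166503 = 0.009911.
Hence σ₀² = 1/0.009911 ≈ 100.9.

σ₀² = 100.9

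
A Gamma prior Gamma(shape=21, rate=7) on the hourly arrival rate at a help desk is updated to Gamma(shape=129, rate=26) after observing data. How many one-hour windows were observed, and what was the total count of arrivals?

Gamma–Poisson conjugacy: posterior shape = α + Σxᵢ, posterior rate = β + n.
Matching: Σxᵢ = 129 − 21 = 108 and n = 26 − 7 = 19.

n = 19 one-hour windows with total 108 arrivals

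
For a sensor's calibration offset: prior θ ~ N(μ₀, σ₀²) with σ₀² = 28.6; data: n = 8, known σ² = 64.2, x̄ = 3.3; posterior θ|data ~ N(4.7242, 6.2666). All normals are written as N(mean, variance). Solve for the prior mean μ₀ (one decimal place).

The posterior mean is a precision-weighted average: μ_n = (τ₀μ₀ + τ_data·x̄)/(τ₀+τ_data), with τ₀=1/σ₀² and τ_data=n/σ².
Here τ₀ = 1/28.6 = 0.034965 and τ_data = 8/64.2 = 0.124611, so τ_n = 0.159576.
Rearranging for μ₀: μ₀ = (μ_n·τ_n − τ_data·x̄)/τ₀ = (4.7242·0.159576 − 0.124611·3.3) / 0.034965 = 0.342653/0.034965 ≈ 9.8.

μ₀ = 9.8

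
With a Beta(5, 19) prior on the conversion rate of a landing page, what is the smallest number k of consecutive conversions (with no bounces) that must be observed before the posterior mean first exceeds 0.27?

k = 3

After k conversions and 0 bounces the posterior is Beta(5+k, 19), with mean (5+k)/(5+19+k).
Set (5+k)/(24+k) > 0.27 and solve: k > (0.27·24 − 5)/(1 − 0.27) = 2.027.
The smallest integer exceeding 2.027 is 3, and checking k=3: (8)/(27) = 0.2963 > 0.27.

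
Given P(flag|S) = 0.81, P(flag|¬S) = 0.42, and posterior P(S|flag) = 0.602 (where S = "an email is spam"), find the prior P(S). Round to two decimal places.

P(S) = 0.44

In odds form, posterior odds = prior odds × likelihood ratio, so prior odds = posterior odds ÷ LR.
Posterior odds = 0.602/(1−0.602) = 1.5126. LR = 0.81/0.42 = 1.9286.
Prior odds = 1.5126/1.9286 = 0.7843, so P(S) = 0.7843/(1+0.7843) ≈ 0.44.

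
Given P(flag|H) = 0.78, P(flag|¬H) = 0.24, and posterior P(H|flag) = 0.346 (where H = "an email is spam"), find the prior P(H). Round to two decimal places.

P(H) = 0.14

In odds form, posterior odds = prior odds × likelihood ratio, so prior odds = posterior odds ÷ LR.
Posterior odds = 0.346/(1−0.346) = 0.5291. LR = 0.78/0.24 = 3.2500.
Prior odds = 0.5291/3.2500 = 0.1628, so P(H) = 0.1628/(1+0.1628) ≈ 0.14.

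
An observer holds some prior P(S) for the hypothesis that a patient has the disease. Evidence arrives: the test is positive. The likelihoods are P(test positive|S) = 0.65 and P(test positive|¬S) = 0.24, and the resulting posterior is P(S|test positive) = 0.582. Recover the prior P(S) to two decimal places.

P(S) = 0.34

In odds form, posterior odds = prior odds × likelihood ratio, so prior odds = posterior odds ÷ LR.
Posterior odds = 0.582/(1−0.582) = 1.3923. LR = 0.65/0.24 = 2.7083.
Prior odds = 1.3923/2.7083 = 0.5141, so P(S) = 0.5141/(1+0.5141) ≈ 0.34.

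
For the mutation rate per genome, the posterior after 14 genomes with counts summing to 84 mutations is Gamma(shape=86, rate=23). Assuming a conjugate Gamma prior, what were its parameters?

Gamma–Poisson conjugacy: posterior shape = α + Σxᵢ, posterior rate = β + n.
So α = 86 − 84 = 2 and β = 23 − 14 = 9.

Gamma(shape=2, rate=9)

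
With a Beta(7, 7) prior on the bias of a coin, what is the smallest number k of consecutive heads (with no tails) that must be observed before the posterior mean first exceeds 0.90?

k = 57

After k heads and 0 tails the posterior is Beta(7+k, 7), with mean (7+k)/(7+7+k).
Set (7+k)/(14+k) > 0.90 and solve: k > (0.90·14 − 7)/(1 − 0.90) = 56.000.
The smallest integer exceeding 56.000 is 57, and checking k=57: (64)/(71) = 0.9014 > 0.90.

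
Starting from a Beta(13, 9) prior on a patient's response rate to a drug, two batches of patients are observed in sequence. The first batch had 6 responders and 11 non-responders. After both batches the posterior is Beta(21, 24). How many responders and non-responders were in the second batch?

Because Beta–binomial updating is additive in the counts, the combined data contributed (α_post−α_prior, β_post−β_prior) successes and failures.
Total across both batches: 21−13=8 responders, 24−9=15 non-responders.
Subtract the first batch: 8−6=2 responders and 15−11=4 non-responders.

2 responders and 4 non-responders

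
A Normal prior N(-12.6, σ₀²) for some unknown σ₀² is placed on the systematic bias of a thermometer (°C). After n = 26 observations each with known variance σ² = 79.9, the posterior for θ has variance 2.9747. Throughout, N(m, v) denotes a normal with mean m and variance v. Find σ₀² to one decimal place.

For the Normal–Normal model with known σ², precisions add: τ_n = τ₀ + n/σ².
So 1/σ₀² = 1/2.9747 − 26/79.9 = 0.336168 − 0.325407 = 0.010761.
Hence σ₀² = 1/0.010761 ≈ 92.9.

σ₀² = 92.9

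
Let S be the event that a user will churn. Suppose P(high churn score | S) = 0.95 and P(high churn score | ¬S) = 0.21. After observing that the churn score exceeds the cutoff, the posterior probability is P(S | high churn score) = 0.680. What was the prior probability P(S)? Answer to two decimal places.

P(S) = 0.32

Bayes' rule in odds form gives O(S|E) = O(S)·[P(E|S)/P(E|¬S)], hence O(S) = O(S|E)/LR.
Posterior odds = 0.680/(1−0.680) = 2.1250. LR = 0.95/0.21 = 4.5238.
Prior odds = 2.1250/4.5238 = 0.4697, so P(S) = 0.4697/(1+0.4697) ≈ 0.32.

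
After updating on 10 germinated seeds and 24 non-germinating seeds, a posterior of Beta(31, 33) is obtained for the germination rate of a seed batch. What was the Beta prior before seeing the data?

Under Beta–binomial conjugacy the posterior parameters are (α+s, β+f).
So α = 31 − 10 = 21 and β = 33 − 24 = 9.

Beta(21, 9)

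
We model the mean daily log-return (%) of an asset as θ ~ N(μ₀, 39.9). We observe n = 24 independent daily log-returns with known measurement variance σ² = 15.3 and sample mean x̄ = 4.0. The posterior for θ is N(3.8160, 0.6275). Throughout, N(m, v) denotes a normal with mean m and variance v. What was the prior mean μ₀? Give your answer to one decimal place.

The posterior mean is a precision-weighted average: μ_n = (τ₀μ₀ + τ_data·x̄)/(τ₀+τ_data), with τ₀=1/σ₀² and τ_data=n/σ².
Here τ₀ = 1/39.9 = 0.025063 and τ_data = 24/15.3 = 1.568627, so τ_n = 1.593690.
Rearranging for μ₀: μ₀ = (μ_n·τ_n − τ_data·x̄)/τ₀ = (3.8160·1.593690 − 1.568627·4.0) / 0.025063 = -0.192987/0.025063 ≈ -7.7.

μ₀ = -7.7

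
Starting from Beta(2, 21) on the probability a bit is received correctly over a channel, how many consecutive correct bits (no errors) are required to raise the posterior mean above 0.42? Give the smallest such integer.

k = 14

After k correct bits and 0 errors the posterior is Beta(2+k, 21), with mean (2+k)/(2+21+k).
Set (2+k)/(23+k) > 0.42 and solve: k > (0.42·23 − 2)/(1 − 0.42) = 13.207.
The smallest integer exceeding 13.207 is 14, and checking k=14: (16)/(37) = 0.4324 > 0.42.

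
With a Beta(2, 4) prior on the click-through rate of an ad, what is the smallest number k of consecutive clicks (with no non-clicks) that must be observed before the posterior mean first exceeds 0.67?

k = 7

After k clicks and 0 non-clicks the posterior is Beta(2+k, 4), with mean (2+k)/(2+4+k).
Set (2+k)/(6+k) > 0.67 and solve: k > (0.67·6 − 2)/(1 − 0.67) = 6.121.
The smallest integer exceeding 6.121 is 7.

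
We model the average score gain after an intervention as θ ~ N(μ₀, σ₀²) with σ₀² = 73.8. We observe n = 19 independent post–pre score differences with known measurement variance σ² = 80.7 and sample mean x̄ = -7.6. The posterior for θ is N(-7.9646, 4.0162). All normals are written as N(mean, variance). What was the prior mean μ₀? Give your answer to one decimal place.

The posterior mean is a precision-weighted average: μ_n = (τ₀μ₀ + τ_data·x̄)/(τ₀+τ_data), with τ₀=1/σ₀² and τ_data=n/σ².
Here τ₀ = 1/73.8 = 0.013550 and τ_data = 19/80.7 = 0.235440, so τ_n = 0.248990.
Rearranging for μ₀: μ₀ = (μ_n·τ_n − τ_data·x̄)/τ₀ = (-7.9646·0.248990 − 0.235440·-7.6) / 0.013550 = -0.193762/0.013550 ≈ -14.3.

μ₀ = -14.3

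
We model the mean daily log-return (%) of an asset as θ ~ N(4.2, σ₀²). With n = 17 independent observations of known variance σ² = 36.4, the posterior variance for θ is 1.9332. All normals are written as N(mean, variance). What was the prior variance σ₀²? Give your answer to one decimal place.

Posterior precision equals prior precision plus data precision: 1/σ_n² = 1/σ₀² + n/σ².
So 1/σ₀² = 1/1.9332 − 17/36.4 = 0.517277 − 0.467033 = 0.050244.
Hence σ₀² = 1/0.050244 ≈ 19.9.

σ₀² = 19.9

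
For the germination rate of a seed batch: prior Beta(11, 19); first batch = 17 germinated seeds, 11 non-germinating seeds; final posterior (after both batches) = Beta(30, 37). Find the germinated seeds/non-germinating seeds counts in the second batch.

Because Beta–binomial updating is additive in the counts, the combined data contributed (α_post−α_prior, β_post−β_prior) successes and failures.
Total across both batches: 30−11=19 germinated seeds, 37−19=18 non-germinating seeds.
Subtract the first batch: 19−17=2 germinated seeds and 18−11=7 non-germinating seeds.

2 germinated seeds and 7 non-germinating seeds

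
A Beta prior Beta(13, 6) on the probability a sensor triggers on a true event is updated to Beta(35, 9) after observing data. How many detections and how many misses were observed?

22 detections and 3 misses

Beta is conjugate to the binomial likelihood: posterior = Beta(a+s, b+f).
So s = 35 − 13 = 22 and f = 9 − 6 = 3.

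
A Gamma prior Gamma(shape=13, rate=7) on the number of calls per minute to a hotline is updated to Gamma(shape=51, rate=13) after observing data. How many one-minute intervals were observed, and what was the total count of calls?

Gamma–Poisson conjugacy: posterior shape = α + Σxᵢ, posterior rate = β + n.
Matching: Σxᵢ = 51 − 13 = 38 and n = 13 − 7 = 6.

n = 6 one-minute intervals with total 38 calls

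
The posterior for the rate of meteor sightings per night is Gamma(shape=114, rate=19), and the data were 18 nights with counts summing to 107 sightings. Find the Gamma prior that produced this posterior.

Gamma–Poisson conjugacy: posterior shape = α + Σxᵢ, posterior rate = β + n.
So α = 114 − 107 = 7 and β = 19 − 18 = 1.

Gamma(shape=7, rate=1)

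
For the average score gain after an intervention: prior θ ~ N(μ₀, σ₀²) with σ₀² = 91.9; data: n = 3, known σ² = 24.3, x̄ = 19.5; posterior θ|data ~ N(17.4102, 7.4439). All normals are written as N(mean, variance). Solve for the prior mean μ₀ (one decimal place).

The posterior mean is a precision-weighted average: μ_n = (τ₀μ₀ + τ_data·x̄)/(τ₀+τ_data), with τ₀=1/σ₀² and τ_data=n/σ².
Here τ₀ = 1/91.9 = 0.010881 and τ_data = 3/24.3 = 0.123457, so τ_n = 0.134338.
Rearranging for μ₀: μ₀ = (μ_n·τ_n − τ_data·x̄)/τ₀ = (17.4102·0.134338 − 0.123457·19.5) / 0.010881 = -0.068560/0.010881 ≈ -6.3.

μ₀ = -6.3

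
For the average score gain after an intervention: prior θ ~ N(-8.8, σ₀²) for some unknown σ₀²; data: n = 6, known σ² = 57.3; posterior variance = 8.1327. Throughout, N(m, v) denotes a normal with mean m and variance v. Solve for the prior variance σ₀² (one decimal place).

σ₀² = 54.8

For the Normal–Normal model with known σ², precisions add: τ_n = τ₀ + n/σ².
So 1/σ₀² = 1/8.1327 − 6/57.3 = 0.122960 − 0.104712 = 0.018248.
Hence σ₀² = 1/0.018248 ≈ 54.8.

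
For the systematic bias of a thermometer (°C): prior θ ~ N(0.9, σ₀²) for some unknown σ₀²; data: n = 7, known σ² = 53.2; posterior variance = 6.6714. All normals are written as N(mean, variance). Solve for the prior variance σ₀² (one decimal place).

For the Normal–Normal model with known σ², precisions add: τ_n = τ₀ + n/σ².
So 1/σ₀² = 1/6.6714 − 7/53.2 = 0.149894 − 0.131579 = 0.018315.
Hence σ₀² = 1/0.018315 ≈ 54.6.

σ₀² = 54.6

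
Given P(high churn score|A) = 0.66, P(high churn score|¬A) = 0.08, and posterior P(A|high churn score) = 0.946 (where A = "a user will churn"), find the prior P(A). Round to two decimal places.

In odds form, posterior odds = prior odds × likelihood ratio, so prior odds = posterior odds ÷ LR.
Posterior odds = 0.946/(1−0.946) = 17.5185. LR = 0.66/0.08 = 8.2500.
Prior odds = 17.5185/8.2500 = 2.1235, so P(A) = 2.1235/(1+2.1235) ≈ 0.68.

P(A) = 0.68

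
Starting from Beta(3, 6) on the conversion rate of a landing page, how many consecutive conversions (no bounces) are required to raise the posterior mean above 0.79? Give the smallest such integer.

k = 20

After k conversions and 0 bounces the posterior is Beta(3+k, 6), with mean (3+k)/(3+6+k).
Set (3+k)/(9+k) > 0.79 and solve: k > (0.79·9 − 3)/(1 − 0.79) = 19.571.
The smallest integer exceeding 19.571 is 20.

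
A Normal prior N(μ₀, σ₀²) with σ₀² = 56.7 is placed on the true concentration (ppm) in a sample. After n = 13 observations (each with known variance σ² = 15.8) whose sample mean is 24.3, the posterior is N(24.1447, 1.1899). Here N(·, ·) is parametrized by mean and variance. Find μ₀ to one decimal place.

μ₀ = 16.9

The posterior mean is a precision-weighted average: μ_n = (τ₀μ₀ + τ_data·x̄)/(τ₀+τ_data), with τ₀=1/σ₀² and τ_data=n/σ².
Here τ₀ = 1/56.7 = 0.017637 and τ_data = 13/15.8 = 0.822785, so τ_n = 0.840422.
Rearranging for μ₀: μ₀ = (μ_n·τ_n − τ_data·x̄)/τ₀ = (24.1447·0.840422 − 0.822785·24.3) / 0.017637 = 0.298062/0.017637 ≈ 16.9.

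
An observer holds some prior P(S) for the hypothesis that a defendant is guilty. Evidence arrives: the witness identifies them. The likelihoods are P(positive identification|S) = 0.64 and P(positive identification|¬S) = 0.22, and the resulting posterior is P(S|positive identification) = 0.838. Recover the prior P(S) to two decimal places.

P(S) = 0.64

Bayes' rule in odds form gives O(S|E) = O(S)·[P(E|S)/P(E|¬S)], hence O(S) = O(S|E)/LR.
Posterior odds = 0.838/(1−0.838) = 5.1728. LR = 0.64/0.22 = 2.9091.
Prior odds = 5.1728/2.9091 = 1.7781, so P(S) = 1.7781/(1+1.7781) ≈ 0.64.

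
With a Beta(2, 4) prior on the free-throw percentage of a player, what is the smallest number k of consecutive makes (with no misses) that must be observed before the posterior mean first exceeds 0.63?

After k makes and 0 misses the posterior is Beta(2+k, 4), with mean (2+k)/(2+4+k).
Set (2+k)/(6+k) > 0.63 and solve: k > (0.63·6 − 2)/(1 − 0.63) = 4.811.
The smallest integer exceeding 4.811 is 5, and checking k=5: (7)/(11) = 0.6364 > 0.63.

k = 5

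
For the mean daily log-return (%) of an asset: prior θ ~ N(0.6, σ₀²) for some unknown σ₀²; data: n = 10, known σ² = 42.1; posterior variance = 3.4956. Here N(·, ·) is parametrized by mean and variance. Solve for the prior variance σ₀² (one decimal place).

Posterior precision equals prior precision plus data precision: 1/σ_n² = 1/σ₀² + n/σ².
So 1/σ₀² = 1/3.4956 − 10/42.1 = 0.286074 − 0.237530 = 0.048544.
Hence σ₀² = 1/0.048544 ≈ 20.6.

σ₀² = 20.6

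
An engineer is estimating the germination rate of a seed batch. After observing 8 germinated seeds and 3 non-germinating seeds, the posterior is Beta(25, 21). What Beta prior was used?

Beta is conjugate to the binomial likelihood: posterior = Beta(α+s, β+f).
So α = 25 − 8 = 17 and β = 21 − 3 = 18.

Beta(17, 18)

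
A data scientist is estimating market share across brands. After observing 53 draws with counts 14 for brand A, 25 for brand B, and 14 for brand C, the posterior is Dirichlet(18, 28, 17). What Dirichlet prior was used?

Dirichlet(4, 3, 3)

For a Dirichlet(α) prior with multinomial counts c, the posterior is Dirichlet(α + c) componentwise.
Subtract each count from the matching posterior parameter: 18−14=4, 28−25=3, 17−14=3.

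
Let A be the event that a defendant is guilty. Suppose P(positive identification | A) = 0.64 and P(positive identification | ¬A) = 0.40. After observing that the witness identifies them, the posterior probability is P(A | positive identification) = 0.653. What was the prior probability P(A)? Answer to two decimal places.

P(A) = 0.54

In odds form, posterior odds = prior odds × likelihood ratio, so prior odds = posterior odds ÷ LR.
Posterior odds = 0.653/(1−0.653) = 1.8818. LR = 0.64/0.40 = 1.6000.
Prior odds = 1.8818/1.6000 = 1.1761, so P(A) = 1.1761/(1+1.1761) ≈ 0.54.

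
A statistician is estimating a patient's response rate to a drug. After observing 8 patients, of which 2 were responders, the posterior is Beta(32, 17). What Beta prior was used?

Beta is conjugate to the binomial likelihood: posterior = Beta(a+s, b+f).
Subtract the data counts: 32−2=30, 17−6=11.

Beta(30, 11)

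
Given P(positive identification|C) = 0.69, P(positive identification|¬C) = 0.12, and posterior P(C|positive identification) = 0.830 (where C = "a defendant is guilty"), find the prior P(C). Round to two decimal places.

Bayes' rule in odds form gives O(C|E) = O(C)·[P(E|C)/P(E|¬C)], hence O(C) = O(C|E)/LR.
Posterior odds = 0.830/(1−0.830) = 4.8824. LR = 0.69/0.12 = 5.7500.
Prior odds = 4.8824/5.7500 = 0.8491, so P(C) = 0.8491/(1+0.8491) ≈ 0.46.

P(C) = 0.46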